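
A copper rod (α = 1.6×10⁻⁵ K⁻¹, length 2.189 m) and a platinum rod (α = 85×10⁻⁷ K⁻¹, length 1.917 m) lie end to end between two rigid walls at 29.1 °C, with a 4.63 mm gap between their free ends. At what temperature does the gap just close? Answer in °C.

α₁L₁ = 3.5024×10⁻⁵ m/K, α₂L₂ = 1.62945×10⁻⁵ m/K → total 5.13185×10⁻⁵ m/K
ΔT = g/(α₁L₁+α₂L₂) = 4.63×10⁻³ / 5.13185×10⁻⁵ = 90.22 K
T = 29.1 + 90.22 = 119.32 °C

T = 119 °C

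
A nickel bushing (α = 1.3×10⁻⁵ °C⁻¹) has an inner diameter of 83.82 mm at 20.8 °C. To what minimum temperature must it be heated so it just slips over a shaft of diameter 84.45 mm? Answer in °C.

Required Δd = 84.45 − 83.82 = 0.63 mm
Δd = αd₀ΔT ⇒ ΔT = Δd/(αd₀) = 0.63 / (1.3×10⁻⁵ × 83.82) = 578.16 K
T_min = 20.8 + 578.16 = 598.96 °C

T = 599 °C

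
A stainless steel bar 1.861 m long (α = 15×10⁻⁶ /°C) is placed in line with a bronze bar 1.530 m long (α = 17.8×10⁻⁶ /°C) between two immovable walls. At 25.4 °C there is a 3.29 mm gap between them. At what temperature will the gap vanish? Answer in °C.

T = 85.1 °C

Gap closes when ΔL₁ + ΔL₂ = 3.29 mm = 3.29×10⁻³ m
(α₁L₁ + α₂L₂)ΔT = g
α₁L₁ + α₂L₂ = 15×10⁻⁶×1.861 + 17.8×10⁻⁶×1.530 = 5.5149×10⁻⁵ m/K
ΔT = 3.29×10⁻³ / 5.5149×10⁻⁵ = 59.657 K
T = 25.4 + 59.657 = 85.057 °C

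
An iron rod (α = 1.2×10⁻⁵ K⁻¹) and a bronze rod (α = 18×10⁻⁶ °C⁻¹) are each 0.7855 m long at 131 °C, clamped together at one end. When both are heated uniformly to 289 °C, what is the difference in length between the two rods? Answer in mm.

0.745 mm

ΔT = 158 K
iron: ΔL = 1.2×10⁻⁵ × 0.7855 m × 158 = 1.4893×10⁻³ m = 1.4893 mm
bronze: ΔL = 18×10⁻⁶ × 0.7855 m × 158 = 2.2340×10⁻³ m = 2.2340 mm
difference = 2.2340 − 1.4893 = 0.7447 mm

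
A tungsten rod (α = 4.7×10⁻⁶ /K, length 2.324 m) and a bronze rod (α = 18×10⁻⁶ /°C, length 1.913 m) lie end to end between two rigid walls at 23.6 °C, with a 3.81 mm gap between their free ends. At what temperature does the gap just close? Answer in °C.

T = 108 °C

Gap closes when ΔL₁ + ΔL₂ = 3.81 mm = 3.81×10⁻³ m
(α₁L₁ + α₂L₂)ΔT = g
α₁L₁ + α₂L₂ = 4.7×10⁻⁶×2.324 + 18×10⁻⁶×1.913 = 4.53568×10⁻⁵ m/K
ΔT = 3.81×10⁻³ / 4.53568×10⁻⁵ = 84.00 K
T = 23.6 + 84.00 = 107.60 °C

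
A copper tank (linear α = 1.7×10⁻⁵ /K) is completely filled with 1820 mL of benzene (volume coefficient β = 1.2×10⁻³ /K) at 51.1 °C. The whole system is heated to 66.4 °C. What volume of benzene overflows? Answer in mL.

32.0 mL

The tank also expands: β_container ≈ 3α = 5.1×10⁻⁵ /K
Net overflow = V₀(β_liq − 3α_cont)ΔT
β − 3α = 1.20×10⁻³ − 5.1×10⁻⁵ = 1.149×10⁻³ /K; ΔT = 15.3 K
ΔV = 1820 × 1.149×10⁻³ × 15.3 = 32.0 mL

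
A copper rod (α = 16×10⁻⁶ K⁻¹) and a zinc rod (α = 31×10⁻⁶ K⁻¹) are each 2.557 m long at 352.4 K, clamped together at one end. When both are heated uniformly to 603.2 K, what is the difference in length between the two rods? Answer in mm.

ΔT = 250.8 K
copper: ΔL = 16×10⁻⁶ × 2.557 m × 250.8 = 1.0261×10⁻² m = 10.261 mm
zinc: ΔL = 31×10⁻⁶ × 2.557 m × 250.8 = 1.9880×10⁻² m = 19.880 mm
difference = 19.880 − 10.261 = 9.619 mm

9.62 mm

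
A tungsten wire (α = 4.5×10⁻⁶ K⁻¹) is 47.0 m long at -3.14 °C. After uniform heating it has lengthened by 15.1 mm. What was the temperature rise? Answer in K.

ΔT = 71.4 K

ΔL = αL₀ΔT ⇒ ΔT = ΔL / (αL₀)
ΔT = 15.1×10⁻³ m / (4.5×10⁻⁶ × 47.0 m) = 71.395 K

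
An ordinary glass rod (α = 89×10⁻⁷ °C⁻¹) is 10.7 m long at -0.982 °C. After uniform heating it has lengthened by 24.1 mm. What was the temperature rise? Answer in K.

ΔT = 253 K

ΔL = αL₀ΔT ⇒ ΔT = ΔL / (αL₀)
ΔT = 24.1×10⁻³ m / (89×10⁻⁷ × 10.7 m) = 253.07 K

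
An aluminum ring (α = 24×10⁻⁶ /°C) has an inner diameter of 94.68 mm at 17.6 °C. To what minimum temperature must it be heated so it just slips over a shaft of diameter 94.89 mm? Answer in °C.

T = 110 °C

Required Δd = 94.89 − 94.68 = 0.21 mm
Δd = αd₀ΔT ⇒ ΔT = Δd/(αd₀) = 0.21 / (24×10⁻⁶ × 94.68) = 92.42 K
T_min = 17.6 + 92.42 = 110.02 °C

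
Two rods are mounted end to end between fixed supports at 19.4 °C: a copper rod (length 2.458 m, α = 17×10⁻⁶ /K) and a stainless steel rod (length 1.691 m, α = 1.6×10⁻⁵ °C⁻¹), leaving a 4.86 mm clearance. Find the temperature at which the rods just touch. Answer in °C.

α₁L₁ = 4.1786×10⁻⁵ m/K, α₂L₂ = 2.7056×10⁻⁵ m/K → total 6.8842×10⁻⁵ m/K
ΔT = g/(α₁L₁+α₂L₂) = 4.86×10⁻³ / 6.8842×10⁻⁵ = 70.596 K
T = 19.4 + 70.596 = 89.996 °C

T = 90.0 °C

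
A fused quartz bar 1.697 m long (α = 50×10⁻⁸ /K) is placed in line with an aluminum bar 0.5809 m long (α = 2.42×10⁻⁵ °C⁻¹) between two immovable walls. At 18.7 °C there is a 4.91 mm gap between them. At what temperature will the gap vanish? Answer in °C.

Gap closes when ΔL₁ + ΔL₂ = 4.91 mm = 4.91×10⁻³ m
(α₁L₁ + α₂L₂)ΔT = g
α₁L₁ + α₂L₂ = 50×10⁻⁸×1.697 + 2.42×10⁻⁵×0.5809 = 1.490628×10⁻⁵ m/K
ΔT = 4.91×10⁻³ / 1.490628×10⁻⁵ = 329.39 K
T = 18.7 + 329.39 = 348.09 °C

T = 348 °C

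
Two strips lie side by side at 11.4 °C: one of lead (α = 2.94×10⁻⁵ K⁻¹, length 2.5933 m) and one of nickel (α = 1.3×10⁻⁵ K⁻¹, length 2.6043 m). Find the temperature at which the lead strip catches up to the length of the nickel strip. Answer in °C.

T = 270.9 °C

L₁(1 + α₁ΔT) = L₂(1 + α₂ΔT) ⇒ ΔT = (L₂ − L₁)/(α₁L₁ − α₂L₂)
L₂ − L₁ = 2.6043 − 2.5933 = 1.10×10⁻² m
α₁L₁ − α₂L₂ = 2.94×10⁻⁵×2.5933 − 1.3×10⁻⁵×2.6043 = 4.238712×10⁻⁵ m/K
ΔT = 1.10×10⁻² / 4.238712×10⁻⁵ = 259.513 K
T = 11.4 + 259.513 = 270.913 °C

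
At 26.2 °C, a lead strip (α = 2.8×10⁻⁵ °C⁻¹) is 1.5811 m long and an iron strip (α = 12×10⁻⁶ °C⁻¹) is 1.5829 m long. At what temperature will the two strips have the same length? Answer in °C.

T = 97.41 °C

L₁(1 + α₁ΔT) = L₂(1 + α₂ΔT) ⇒ ΔT = (L₂ − L₁)/(α₁L₁ − α₂L₂)
L₂ − L₁ = 1.5829 − 1.5811 = 1.80×10⁻³ m
α₁L₁ − α₂L₂ = 2.8×10⁻⁵×1.5811 − 12×10⁻⁶×1.5829 = 2.5276×10⁻⁵ m/K
ΔT = 1.80×10⁻³ / 2.5276×10⁻⁵ = 71.2138 K
T = 26.2 + 71.2138 = 97.4138 °C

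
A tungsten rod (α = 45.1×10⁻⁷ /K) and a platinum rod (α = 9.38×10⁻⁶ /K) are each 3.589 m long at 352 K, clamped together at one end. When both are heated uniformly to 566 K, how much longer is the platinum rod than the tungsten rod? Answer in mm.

ΔT = 214 K
tungsten: ΔL = 45.1×10⁻⁷ × 3.589 m × 214 = 3.4639×10⁻³ m = 3.4639 mm
platinum: ΔL = 9.38×10⁻⁶ × 3.589 m × 214 = 7.2043×10⁻³ m = 7.2043 mm
difference = 7.2043 − 3.4639 = 3.7404 mm

3.74 mm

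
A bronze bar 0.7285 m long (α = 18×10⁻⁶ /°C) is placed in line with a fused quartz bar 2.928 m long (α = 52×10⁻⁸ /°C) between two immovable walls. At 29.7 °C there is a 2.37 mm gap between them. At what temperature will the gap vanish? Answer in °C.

T = 192 °C

Gap closes when ΔL₁ + ΔL₂ = 2.37 mm = 2.37×10⁻³ m
(α₁L₁ + α₂L₂)ΔT = g
α₁L₁ + α₂L₂ = 18×10⁻⁶×0.7285 + 52×10⁻⁸×2.928 = 1.463556×10⁻⁵ m/K
ΔT = 2.37×10⁻³ / 1.463556×10⁻⁵ = 161.93 K
T = 29.7 + 161.93 = 191.63 °C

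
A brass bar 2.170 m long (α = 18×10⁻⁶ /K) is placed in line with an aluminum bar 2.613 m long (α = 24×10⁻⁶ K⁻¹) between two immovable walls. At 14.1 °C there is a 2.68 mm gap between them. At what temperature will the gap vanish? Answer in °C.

α₁L₁ = 3.906×10⁻⁵ m/K, α₂L₂ = 6.2712×10⁻⁵ m/K → total 1.01772×10⁻⁴ m/K
ΔT = g/(α₁L₁+α₂L₂) = 2.68×10⁻³ / 1.01772×10⁻⁴ = 26.333 K
T = 14.1 + 26.333 = 40.433 °C

T = 40.4 °C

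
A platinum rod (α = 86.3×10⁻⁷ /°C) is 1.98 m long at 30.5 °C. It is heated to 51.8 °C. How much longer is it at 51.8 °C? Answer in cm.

|ΔT| = |51.8 − 30.5| = 21.3 K
ΔL = αL₀ΔT = (86.3×10⁻⁷)(1.98)(21.3) = 3.64×10⁻⁴ m

ΔL = 0.0364 cm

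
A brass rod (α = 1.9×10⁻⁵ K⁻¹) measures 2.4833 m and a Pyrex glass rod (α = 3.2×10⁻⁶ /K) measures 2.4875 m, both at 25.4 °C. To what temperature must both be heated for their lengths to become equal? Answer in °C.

Equal length when α₁L₁ΔT − α₂L₂ΔT = L₂ − L₁ = 4.20×10⁻³ m
α₁L₁ = 4.71827×10⁻⁵, α₂L₂ = 7.960×10⁻⁶ → Δ(αL) = 3.92227×10⁻⁵ m/K
ΔT = 4.20×10⁻³ / 3.92227×10⁻⁵ = 107.081 K, so T = 25.4 + 107.081 = 132.481 °C

T = 132.5 °C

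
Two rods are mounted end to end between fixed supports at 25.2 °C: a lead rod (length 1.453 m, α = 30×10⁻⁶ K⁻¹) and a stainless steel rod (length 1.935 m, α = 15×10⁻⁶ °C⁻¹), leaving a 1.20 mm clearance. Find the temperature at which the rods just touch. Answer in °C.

α₁L₁ = 4.359×10⁻⁵ m/K, α₂L₂ = 2.9025×10⁻⁵ m/K → total 7.2615×10⁻⁵ m/K
ΔT = g/(α₁L₁+α₂L₂) = 1.20×10⁻³ / 7.2615×10⁻⁵ = 16.526 K
T = 25.2 + 16.526 = 41.726 °C

T = 41.7 °C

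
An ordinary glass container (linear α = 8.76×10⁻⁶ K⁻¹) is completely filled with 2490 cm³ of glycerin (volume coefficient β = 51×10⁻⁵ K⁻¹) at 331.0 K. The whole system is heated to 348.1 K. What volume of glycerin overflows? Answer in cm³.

The container also expands: β_container ≈ 3α = 2.628×10⁻⁵ /K
Net overflow = V₀(β_liq − 3α_cont)ΔT
β − 3α = 5.10×10⁻⁴ − 2.628×10⁻⁵ = 4.8372×10⁻⁴ /K; ΔT = 17.1 K
ΔV = 2490 × 4.8372×10⁻⁴ × 17.1 = 20.6 cm³

20.6 cm³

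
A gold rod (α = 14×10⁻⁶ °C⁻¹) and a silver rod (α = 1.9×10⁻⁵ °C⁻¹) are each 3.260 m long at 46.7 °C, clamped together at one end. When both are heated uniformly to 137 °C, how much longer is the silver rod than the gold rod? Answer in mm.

ΔT = 90.3 K
gold: ΔL = 14×10⁻⁶ × 3.260 m × 90.3 = 4.1213×10⁻³ m = 4.1213 mm
silver: ΔL = 1.9×10⁻⁵ × 3.260 m × 90.3 = 5.5932×10⁻³ m = 5.5932 mm
difference = 5.5932 − 4.1213 = 1.4719 mm

1.47 mm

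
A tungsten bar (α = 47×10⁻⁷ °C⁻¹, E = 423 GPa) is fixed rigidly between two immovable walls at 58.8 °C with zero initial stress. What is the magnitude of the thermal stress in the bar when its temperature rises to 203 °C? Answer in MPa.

Fully constrained: the free strain ε = αΔT is blocked, so σ = Eε = EαΔT.
|ΔT| = 144.2 K
σ = 423×10⁹ × 47×10⁻⁷ × 144.2 = 2.87×10⁸ Pa

σ = 287 MPa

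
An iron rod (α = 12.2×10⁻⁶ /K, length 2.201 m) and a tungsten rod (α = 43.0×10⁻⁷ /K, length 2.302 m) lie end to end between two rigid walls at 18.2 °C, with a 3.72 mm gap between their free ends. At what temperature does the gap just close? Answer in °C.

T = 119 °C

Gap closes when ΔL₁ + ΔL₂ = 3.72 mm = 3.72×10⁻³ m
(α₁L₁ + α₂L₂)ΔT = g
α₁L₁ + α₂L₂ = 12.2×10⁻⁶×2.201 + 43.0×10⁻⁷×2.302 = 3.67508×10⁻⁵ m/K
ΔT = 3.72×10⁻³ / 3.67508×10⁻⁵ = 101.22 K
T = 18.2 + 101.22 = 119.42 °C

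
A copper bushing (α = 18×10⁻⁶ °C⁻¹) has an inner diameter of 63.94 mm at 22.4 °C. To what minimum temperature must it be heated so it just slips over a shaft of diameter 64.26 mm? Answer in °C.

T = 300 °C

Required Δd = 64.26 − 63.94 = 0.32 mm
Δd = αd₀ΔT ⇒ ΔT = Δd/(αd₀) = 0.32 / (18×10⁻⁶ × 63.94) = 278.04 K
T_min = 22.4 + 278.04 = 300.44 °C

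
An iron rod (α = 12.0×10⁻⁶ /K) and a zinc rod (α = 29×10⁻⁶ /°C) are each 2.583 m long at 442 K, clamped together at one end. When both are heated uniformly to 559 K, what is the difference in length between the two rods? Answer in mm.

5.14 mm

ΔT = 117 K
iron: ΔL = 12.0×10⁻⁶ × 2.583 m × 117 = 3.6265×10⁻³ m = 3.6265 mm
zinc: ΔL = 29×10⁻⁶ × 2.583 m × 117 = 8.7641×10⁻³ m = 8.7641 mm
difference = 8.7641 − 3.6265 = 5.1376 mm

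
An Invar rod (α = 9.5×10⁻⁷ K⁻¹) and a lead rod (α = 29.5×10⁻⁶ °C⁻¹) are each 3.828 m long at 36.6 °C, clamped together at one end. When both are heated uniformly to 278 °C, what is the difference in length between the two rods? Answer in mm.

ΔT = 241.4 K
Invar: ΔL = 9.5×10⁻⁷ × 3.828 m × 241.4 = 8.7788×10⁻⁴ m = 0.87788 mm
lead: ΔL = 29.5×10⁻⁶ × 3.828 m × 241.4 = 2.7260×10⁻² m = 27.260 mm
difference = 27.260 − 0.87788 = 26.38212 mm

26.4 mm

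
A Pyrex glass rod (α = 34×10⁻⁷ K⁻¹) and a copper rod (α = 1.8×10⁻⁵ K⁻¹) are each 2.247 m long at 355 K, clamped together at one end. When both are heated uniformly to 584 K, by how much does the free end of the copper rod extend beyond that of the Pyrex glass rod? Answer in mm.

7.51 mm

ΔT = 229 K
Pyrex glass: ΔL = 34×10⁻⁷ × 2.247 m × 229 = 1.7495×10⁻³ m = 1.7495 mm
copper: ΔL = 1.8×10⁻⁵ × 2.247 m × 229 = 9.2621×10⁻³ m = 9.2621 mm
difference = 9.2621 − 1.7495 = 7.5126 mm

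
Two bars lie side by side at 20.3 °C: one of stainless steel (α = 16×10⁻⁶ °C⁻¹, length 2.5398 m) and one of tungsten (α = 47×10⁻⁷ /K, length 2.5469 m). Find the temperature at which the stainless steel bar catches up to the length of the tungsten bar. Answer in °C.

L₁(1 + α₁ΔT) = L₂(1 + α₂ΔT) ⇒ ΔT = (L₂ − L₁)/(α₁L₁ − α₂L₂)
L₂ − L₁ = 2.5469 − 2.5398 = 7.10×10⁻³ m
α₁L₁ − α₂L₂ = 16×10⁻⁶×2.5398 − 47×10⁻⁷×2.5469 = 2.866637×10⁻⁵ m/K
ΔT = 7.10×10⁻³ / 2.866637×10⁻⁵ = 247.677 K
T = 20.3 + 247.677 = 267.977 °C

T = 268.0 °C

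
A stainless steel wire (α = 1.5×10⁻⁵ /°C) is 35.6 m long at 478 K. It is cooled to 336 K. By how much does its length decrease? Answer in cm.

|ΔT| = |336 − 478| = 142 K
ΔL = αL₀ΔT = (1.5×10⁻⁵)(35.6)(142) = 7.58×10⁻² m

ΔL = 7.58 cm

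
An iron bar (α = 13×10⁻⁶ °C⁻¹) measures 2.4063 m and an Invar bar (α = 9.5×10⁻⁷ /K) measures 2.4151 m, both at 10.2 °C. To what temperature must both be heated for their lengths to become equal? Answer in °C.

T = 313.8 °C

L₁(1 + α₁ΔT) = L₂(1 + α₂ΔT) ⇒ ΔT = (L₂ − L₁)/(α₁L₁ − α₂L₂)
L₂ − L₁ = 2.4151 − 2.4063 = 8.80×10⁻³ m
α₁L₁ − α₂L₂ = 13×10⁻⁶×2.4063 − 9.5×10⁻⁷×2.4151 = 2.8987555×10⁻⁵ m/K
ΔT = 8.80×10⁻³ / 2.8987555×10⁻⁵ = 303.579 K
T = 10.2 + 303.579 = 313.779 °C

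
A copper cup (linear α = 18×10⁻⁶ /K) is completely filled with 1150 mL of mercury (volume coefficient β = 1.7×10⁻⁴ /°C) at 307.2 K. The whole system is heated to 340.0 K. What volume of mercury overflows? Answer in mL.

4.38 mL

The cup also expands: β_container ≈ 3α = 5.4×10⁻⁵ /K
Net overflow = V₀(β_liq − 3α_cont)ΔT
β − 3α = 1.70×10⁻⁴ − 5.4×10⁻⁵ = 1.16×10⁻⁴ /K; ΔT = 32.8 K
ΔV = 1150 × 1.16×10⁻⁴ × 32.8 = 4.38 mL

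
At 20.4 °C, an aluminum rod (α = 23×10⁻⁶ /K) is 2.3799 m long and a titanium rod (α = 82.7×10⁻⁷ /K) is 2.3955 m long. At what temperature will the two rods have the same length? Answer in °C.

Equal length when α₁L₁ΔT − α₂L₂ΔT = L₂ − L₁ = 1.56×10⁻² m
α₁L₁ = 5.47377×10⁻⁵, α₂L₂ = 1.9810785×10⁻⁵ → Δ(αL) = 3.4926915×10⁻⁵ m/K
ΔT = 1.56×10⁻² / 3.4926915×10⁻⁵ = 446.647 K, so T = 20.4 + 446.647 = 467.047 °C

T = 467.0 °C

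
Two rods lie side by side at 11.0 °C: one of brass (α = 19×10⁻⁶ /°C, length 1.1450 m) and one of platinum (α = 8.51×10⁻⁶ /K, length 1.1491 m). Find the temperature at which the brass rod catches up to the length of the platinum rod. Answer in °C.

T = 353.3 °C

Equal length when α₁L₁ΔT − α₂L₂ΔT = L₂ − L₁ = 4.10×10⁻³ m
α₁L₁ = 2.1755×10⁻⁵, α₂L₂ = 9.778841×10⁻⁶ → Δ(αL) = 1.1976159×10⁻⁵ m/K
ΔT = 4.10×10⁻³ / 1.1976159×10⁻⁵ = 342.347 K, so T = 11.0 + 342.347 = 353.347 °C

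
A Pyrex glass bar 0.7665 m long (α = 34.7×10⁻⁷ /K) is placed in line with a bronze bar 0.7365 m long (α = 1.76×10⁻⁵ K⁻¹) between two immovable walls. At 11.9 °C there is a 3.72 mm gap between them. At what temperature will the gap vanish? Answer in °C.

α₁L₁ = 2.659755×10⁻⁶ m/K, α₂L₂ = 1.29624×10⁻⁵ m/K → total 1.5622155×10⁻⁵ m/K
ΔT = g/(α₁L₁+α₂L₂) = 3.72×10⁻³ / 1.5622155×10⁻⁵ = 238.12 K
T = 11.9 + 238.12 = 250.02 °C

T = 250 °C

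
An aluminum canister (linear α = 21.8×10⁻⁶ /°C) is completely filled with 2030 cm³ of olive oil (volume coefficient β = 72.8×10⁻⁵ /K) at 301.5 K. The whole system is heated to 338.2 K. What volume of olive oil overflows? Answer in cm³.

49.4 cm³

The canister also expands: β_container ≈ 3α = 6.54×10⁻⁵ /K
Net overflow = V₀(β_liq − 3α_cont)ΔT
β − 3α = 7.28×10⁻⁴ − 6.54×10⁻⁵ = 6.626×10⁻⁴ /K; ΔT = 36.7 K
ΔV = 2030 × 6.626×10⁻⁴ × 36.7 = 49.4 cm³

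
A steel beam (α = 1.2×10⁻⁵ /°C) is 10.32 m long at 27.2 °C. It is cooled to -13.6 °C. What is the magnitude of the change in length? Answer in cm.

ΔL = 0.505 cm

|ΔT| = |-13.6 − 27.2| = 40.8 K
ΔL = αL₀ΔT = (1.2×10⁻⁵)(10.32)(40.8) = 5.05×10⁻³ m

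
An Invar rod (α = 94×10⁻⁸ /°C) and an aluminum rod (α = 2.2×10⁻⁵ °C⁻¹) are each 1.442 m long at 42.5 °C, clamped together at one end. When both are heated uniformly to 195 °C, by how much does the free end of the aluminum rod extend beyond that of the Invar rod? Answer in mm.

ΔT = 152.5 K
Invar: ΔL = 94×10⁻⁸ × 1.442 m × 152.5 = 2.0671×10⁻⁴ m = 0.20671 mm
aluminum: ΔL = 2.2×10⁻⁵ × 1.442 m × 152.5 = 4.8379×10⁻³ m = 4.8379 mm
difference = 4.8379 − 0.20671 = 4.63119 mm

4.63 mm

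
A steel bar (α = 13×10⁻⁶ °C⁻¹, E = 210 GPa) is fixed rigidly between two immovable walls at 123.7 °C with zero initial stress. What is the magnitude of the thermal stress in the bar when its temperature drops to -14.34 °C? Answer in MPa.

σ = 377 MPa

Fully constrained: the free strain ε = αΔT is blocked, so σ = Eε = EαΔT.
|ΔT| = 138.04 K
σ = 210×10⁹ × 13×10⁻⁶ × 138.04 = 3.77×10⁸ Pa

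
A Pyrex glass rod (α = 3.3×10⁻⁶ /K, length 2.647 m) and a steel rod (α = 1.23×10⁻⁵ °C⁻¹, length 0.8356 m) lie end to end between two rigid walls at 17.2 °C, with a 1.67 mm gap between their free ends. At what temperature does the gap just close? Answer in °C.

T = 105 °C

α₁L₁ = 8.7351×10⁻⁶ m/K, α₂L₂ = 1.027788×10⁻⁵ m/K → total 1.901298×10⁻⁵ m/K
ΔT = g/(α₁L₁+α₂L₂) = 1.67×10⁻³ / 1.901298×10⁻⁵ = 87.83 K
T = 17.2 + 87.83 = 105.03 °C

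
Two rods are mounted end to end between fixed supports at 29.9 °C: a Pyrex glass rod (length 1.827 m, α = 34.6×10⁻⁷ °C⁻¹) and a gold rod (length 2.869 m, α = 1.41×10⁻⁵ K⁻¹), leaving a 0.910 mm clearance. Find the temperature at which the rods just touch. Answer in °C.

T = 49.4 °C

Gap closes when ΔL₁ + ΔL₂ = 0.910 mm = 9.10×10⁻⁴ m
(α₁L₁ + α₂L₂)ΔT = g
α₁L₁ + α₂L₂ = 34.6×10⁻⁷×1.827 + 1.41×10⁻⁵×2.869 = 4.677432×10⁻⁵ m/K
ΔT = 9.10×10⁻⁴ / 4.677432×10⁻⁵ = 19.455 K
T = 29.9 + 19.455 = 49.355 °C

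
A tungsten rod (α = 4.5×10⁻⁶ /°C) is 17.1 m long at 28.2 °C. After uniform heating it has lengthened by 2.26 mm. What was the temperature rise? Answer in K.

ΔT = 29.4 K

ΔL = αL₀ΔT ⇒ ΔT = ΔL / (αL₀)
ΔT = 2.26×10⁻³ m / (4.5×10⁻⁶ × 17.1 m) = 29.370 K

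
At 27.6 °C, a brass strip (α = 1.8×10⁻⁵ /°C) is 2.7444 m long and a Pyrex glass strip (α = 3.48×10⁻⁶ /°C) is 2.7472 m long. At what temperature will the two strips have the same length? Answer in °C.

T = 97.88 °C

L₁(1 + α₁ΔT) = L₂(1 + α₂ΔT) ⇒ ΔT = (L₂ − L₁)/(α₁L₁ − α₂L₂)
L₂ − L₁ = 2.7472 − 2.7444 = 2.80×10⁻³ m
α₁L₁ − α₂L₂ = 1.8×10⁻⁵×2.7444 − 3.48×10⁻⁶×2.7472 = 3.9838944×10⁻⁵ m/K
ΔT = 2.80×10⁻³ / 3.9838944×10⁻⁵ = 70.2830 K
T = 27.6 + 70.2830 = 97.8830 °C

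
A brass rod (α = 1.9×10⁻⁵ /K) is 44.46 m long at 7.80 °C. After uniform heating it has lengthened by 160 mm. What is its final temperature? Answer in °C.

T = 197 °C

ΔL = αL₀ΔT ⇒ ΔT = ΔL / (αL₀)
ΔT = 160×10⁻³ m / (1.9×10⁻⁵ × 44.46 m) = 189.41 K
T = 7.80 + 189.41 = 197.21 °C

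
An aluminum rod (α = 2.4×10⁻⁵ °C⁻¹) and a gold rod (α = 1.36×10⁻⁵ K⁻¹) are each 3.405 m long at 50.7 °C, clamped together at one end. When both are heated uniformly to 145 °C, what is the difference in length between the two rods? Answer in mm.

3.34 mm

ΔT = 94.3 K
aluminum: ΔL = 2.4×10⁻⁵ × 3.405 m × 94.3 = 7.7062×10⁻³ m = 7.7062 mm
gold: ΔL = 1.36×10⁻⁵ × 3.405 m × 94.3 = 4.3668×10⁻³ m = 4.3668 mm
difference = 7.7062 − 4.3668 = 3.3394 mm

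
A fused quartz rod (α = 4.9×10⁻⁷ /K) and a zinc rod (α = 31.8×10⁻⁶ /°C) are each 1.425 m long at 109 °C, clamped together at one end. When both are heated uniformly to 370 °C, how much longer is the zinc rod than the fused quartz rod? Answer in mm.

ΔT = 261 K
fused quartz: ΔL = 4.9×10⁻⁷ × 1.425 m × 261 = 1.8224×10⁻⁴ m = 0.18224 mm
zinc: ΔL = 31.8×10⁻⁶ × 1.425 m × 261 = 1.1827×10⁻² m = 11.827 mm
difference = 11.827 − 0.18224 = 11.64476 mm

11.6 mm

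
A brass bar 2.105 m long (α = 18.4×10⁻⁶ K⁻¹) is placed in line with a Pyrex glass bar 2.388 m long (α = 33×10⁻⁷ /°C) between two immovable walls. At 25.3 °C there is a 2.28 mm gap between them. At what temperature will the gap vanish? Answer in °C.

T = 74.2 °C

α₁L₁ = 3.8732×10⁻⁵ m/K, α₂L₂ = 7.8804×10⁻⁶ m/K → total 4.66124×10⁻⁵ m/K
ΔT = g/(α₁L₁+α₂L₂) = 2.28×10⁻³ / 4.66124×10⁻⁵ = 48.914 K
T = 25.3 + 48.914 = 74.214 °C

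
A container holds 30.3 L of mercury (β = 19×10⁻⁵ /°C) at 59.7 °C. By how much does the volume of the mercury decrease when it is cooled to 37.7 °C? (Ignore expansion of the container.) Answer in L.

ΔV = 0.127 L

|ΔT| = |37.7 − 59.7| = 22.0 K
ΔV = βV₀ΔT = (19×10⁻⁵)(30.3)(22.0) = 0.127 L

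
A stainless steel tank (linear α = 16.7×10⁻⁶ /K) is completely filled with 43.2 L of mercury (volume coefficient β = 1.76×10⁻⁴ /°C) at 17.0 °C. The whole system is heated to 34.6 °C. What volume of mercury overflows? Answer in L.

The tank also expands: β_container ≈ 3α = 5.01×10⁻⁵ /K
Net overflow = V₀(β_liq − 3α_cont)ΔT
β − 3α = 1.76×10⁻⁴ − 5.01×10⁻⁵ = 1.259×10⁻⁴ /K; ΔT = 17.6 K
ΔV = 43.2 × 1.259×10⁻⁴ × 17.6 = 0.0957 L

0.0957 L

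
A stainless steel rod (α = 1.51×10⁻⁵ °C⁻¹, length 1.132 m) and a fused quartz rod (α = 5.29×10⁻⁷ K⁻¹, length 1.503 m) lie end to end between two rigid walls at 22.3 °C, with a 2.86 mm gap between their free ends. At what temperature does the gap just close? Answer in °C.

T = 182 °C

α₁L₁ = 1.70932×10⁻⁵ m/K, α₂L₂ = 7.95087×10⁻⁷ m/K → total 1.7888287×10⁻⁵ m/K
ΔT = g/(α₁L₁+α₂L₂) = 2.86×10⁻³ / 1.7888287×10⁻⁵ = 159.88 K
T = 22.3 + 159.88 = 182.18 °C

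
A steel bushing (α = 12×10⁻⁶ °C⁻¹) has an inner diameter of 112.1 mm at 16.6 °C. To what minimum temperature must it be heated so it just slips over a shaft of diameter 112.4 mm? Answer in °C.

Required Δd = 112.4 − 112.1 = 0.3 mm
Δd = αd₀ΔT ⇒ ΔT = Δd/(αd₀) = 0.3 / (12×10⁻⁶ × 112.1) = 223.02 K
T_min = 16.6 + 223.02 = 239.62 °C

T = 240 °C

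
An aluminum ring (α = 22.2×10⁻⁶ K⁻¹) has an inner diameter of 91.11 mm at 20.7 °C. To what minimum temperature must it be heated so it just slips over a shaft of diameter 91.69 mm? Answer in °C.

T = 307 °C

Required Δd = 91.69 − 91.11 = 0.58 mm
Δd = αd₀ΔT ⇒ ΔT = Δd/(αd₀) = 0.58 / (22.2×10⁻⁶ × 91.11) = 286.75 K
T_min = 20.7 + 286.75 = 307.45 °C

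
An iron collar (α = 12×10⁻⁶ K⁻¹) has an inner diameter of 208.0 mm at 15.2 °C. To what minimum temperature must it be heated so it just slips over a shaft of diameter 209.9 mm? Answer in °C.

T = 776 °C

Required Δd = 209.9 − 208.0 = 1.9 mm
Δd = αd₀ΔT ⇒ ΔT = Δd/(αd₀) = 1.9 / (12×10⁻⁶ × 208.0) = 761.22 K
T_min = 15.2 + 761.22 = 776.42 °C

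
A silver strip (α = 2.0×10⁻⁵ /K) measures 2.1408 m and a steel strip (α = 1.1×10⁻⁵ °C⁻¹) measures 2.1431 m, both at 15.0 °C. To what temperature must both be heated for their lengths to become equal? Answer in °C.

T = 134.5 °C

L₁(1 + α₁ΔT) = L₂(1 + α₂ΔT) ⇒ ΔT = (L₂ − L₁)/(α₁L₁ − α₂L₂)
L₂ − L₁ = 2.1431 − 2.1408 = 2.30×10⁻³ m
α₁L₁ − α₂L₂ = 2.0×10⁻⁵×2.1408 − 1.1×10⁻⁵×2.1431 = 1.92419×10⁻⁵ m/K
ΔT = 2.30×10⁻³ / 1.92419×10⁻⁵ = 119.531 K
T = 15.0 + 119.531 = 134.531 °C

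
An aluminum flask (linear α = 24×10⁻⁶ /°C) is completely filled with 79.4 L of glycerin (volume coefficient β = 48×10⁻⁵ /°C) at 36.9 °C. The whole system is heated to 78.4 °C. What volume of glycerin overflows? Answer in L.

The flask also expands: β_container ≈ 3α = 7.2×10⁻⁵ /K
Net overflow = V₀(β_liq − 3α_cont)ΔT
β − 3α = 4.80×10⁻⁴ − 7.2×10⁻⁵ = 4.08×10⁻⁴ /K; ΔT = 41.5 K
ΔV = 79.4 × 4.08×10⁻⁴ × 41.5 = 1.34 L

1.34 L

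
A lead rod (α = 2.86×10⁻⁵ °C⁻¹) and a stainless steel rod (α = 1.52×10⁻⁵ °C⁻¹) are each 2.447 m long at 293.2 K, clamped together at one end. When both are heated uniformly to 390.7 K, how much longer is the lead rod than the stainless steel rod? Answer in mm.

ΔT = 97.5 K
lead: ΔL = 2.86×10⁻⁵ × 2.447 m × 97.5 = 6.8235×10⁻³ m = 6.8235 mm
stainless steel: ΔL = 1.52×10⁻⁵ × 2.447 m × 97.5 = 3.6265×10⁻³ m = 3.6265 mm
difference = 6.8235 − 3.6265 = 3.1970 mm

3.20 mm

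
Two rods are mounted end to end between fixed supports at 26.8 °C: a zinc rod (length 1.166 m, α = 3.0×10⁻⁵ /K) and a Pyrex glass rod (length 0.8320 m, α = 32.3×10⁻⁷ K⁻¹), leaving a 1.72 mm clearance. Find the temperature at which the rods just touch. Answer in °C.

T = 72.5 °C

α₁L₁ = 3.498×10⁻⁵ m/K, α₂L₂ = 2.68736×10⁻⁶ m/K → total 3.766736×10⁻⁵ m/K
ΔT = g/(α₁L₁+α₂L₂) = 1.72×10⁻³ / 3.766736×10⁻⁵ = 45.663 K
T = 26.8 + 45.663 = 72.463 °C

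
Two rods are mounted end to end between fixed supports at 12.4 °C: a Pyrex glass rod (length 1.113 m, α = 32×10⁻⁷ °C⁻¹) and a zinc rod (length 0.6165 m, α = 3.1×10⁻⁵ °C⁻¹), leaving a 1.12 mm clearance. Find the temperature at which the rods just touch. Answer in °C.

T = 61.8 °C

Gap closes when ΔL₁ + ΔL₂ = 1.12 mm = 1.12×10⁻³ m
(α₁L₁ + α₂L₂)ΔT = g
α₁L₁ + α₂L₂ = 32×10⁻⁷×1.113 + 3.1×10⁻⁵×0.6165 = 2.26731×10⁻⁵ m/K
ΔT = 1.12×10⁻³ / 2.26731×10⁻⁵ = 49.398 K
T = 12.4 + 49.398 = 61.798 °C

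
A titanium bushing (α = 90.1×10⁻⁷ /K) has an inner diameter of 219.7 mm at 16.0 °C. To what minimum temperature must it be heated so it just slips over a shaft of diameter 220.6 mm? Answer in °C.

Required Δd = 220.6 − 219.7 = 0.9 mm
Δd = αd₀ΔT ⇒ ΔT = Δd/(αd₀) = 0.9 / (90.1×10⁻⁷ × 219.7) = 454.66 K
T_min = 16.0 + 454.66 = 470.66 °C

T = 471 °C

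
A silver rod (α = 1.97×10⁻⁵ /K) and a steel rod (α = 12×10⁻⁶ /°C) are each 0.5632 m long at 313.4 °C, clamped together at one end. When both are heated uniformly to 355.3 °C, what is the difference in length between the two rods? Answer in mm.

ΔT = 41.9 K
silver: ΔL = 1.97×10⁻⁵ × 0.5632 m × 41.9 = 4.6488×10⁻⁴ m = 0.46488 mm
steel: ΔL = 12×10⁻⁶ × 0.5632 m × 41.9 = 2.8318×10⁻⁴ m = 0.28318 mm
difference = 0.46488 − 0.28318 = 0.18170 mm

0.182 mm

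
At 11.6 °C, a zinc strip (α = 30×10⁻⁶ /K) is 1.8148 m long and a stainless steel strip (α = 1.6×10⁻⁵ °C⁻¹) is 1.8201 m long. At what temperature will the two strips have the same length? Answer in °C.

T = 220.9 °C

L₁(1 + α₁ΔT) = L₂(1 + α₂ΔT) ⇒ ΔT = (L₂ − L₁)/(α₁L₁ − α₂L₂)
L₂ − L₁ = 1.8201 − 1.8148 = 5.30×10⁻³ m
α₁L₁ − α₂L₂ = 30×10⁻⁶×1.8148 − 1.6×10⁻⁵×1.8201 = 2.53224×10⁻⁵ m/K
ΔT = 5.30×10⁻³ / 2.53224×10⁻⁵ = 209.301 K
T = 11.6 + 209.301 = 220.901 °C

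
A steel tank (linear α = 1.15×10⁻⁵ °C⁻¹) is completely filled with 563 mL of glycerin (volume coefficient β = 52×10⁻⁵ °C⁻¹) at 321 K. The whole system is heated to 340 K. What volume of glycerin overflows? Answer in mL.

The tank also expands: β_container ≈ 3α = 3.45×10⁻⁵ /K
Net overflow = V₀(β_liq − 3α_cont)ΔT
β − 3α = 5.20×10⁻⁴ − 3.45×10⁻⁵ = 4.855×10⁻⁴ /K; ΔT = 19 K
ΔV = 563 × 4.855×10⁻⁴ × 19 = 5.19 mL

5.19 mL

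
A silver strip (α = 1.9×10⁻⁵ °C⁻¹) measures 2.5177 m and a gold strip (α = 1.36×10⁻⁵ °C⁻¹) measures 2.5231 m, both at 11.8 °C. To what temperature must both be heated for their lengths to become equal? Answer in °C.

T = 411.1 °C

L₁(1 + α₁ΔT) = L₂(1 + α₂ΔT) ⇒ ΔT = (L₂ − L₁)/(α₁L₁ − α₂L₂)
L₂ − L₁ = 2.5231 − 2.5177 = 5.40×10⁻³ m
α₁L₁ − α₂L₂ = 1.9×10⁻⁵×2.5177 − 1.36×10⁻⁵×2.5231 = 1.352214×10⁻⁵ m/K
ΔT = 5.40×10⁻³ / 1.352214×10⁻⁵ = 399.345 K
T = 11.8 + 399.345 = 411.145 °C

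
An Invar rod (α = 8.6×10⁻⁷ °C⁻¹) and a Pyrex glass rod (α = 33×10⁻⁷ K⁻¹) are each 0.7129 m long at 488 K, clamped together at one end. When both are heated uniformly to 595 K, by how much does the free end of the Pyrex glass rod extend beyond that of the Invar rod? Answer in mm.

0.186 mm

ΔT = 107 K
Invar: ΔL = 8.6×10⁻⁷ × 0.7129 m × 107 = 6.5601×10⁻⁵ m = 0.065601 mm
Pyrex glass: ΔL = 33×10⁻⁷ × 0.7129 m × 107 = 2.5172×10⁻⁴ m = 0.25172 mm
difference = 0.25172 − 0.065601 = 0.186119 mm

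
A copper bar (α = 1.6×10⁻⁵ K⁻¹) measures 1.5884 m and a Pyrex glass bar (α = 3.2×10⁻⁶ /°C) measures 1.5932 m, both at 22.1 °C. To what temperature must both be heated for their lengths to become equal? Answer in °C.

L₁(1 + α₁ΔT) = L₂(1 + α₂ΔT) ⇒ ΔT = (L₂ − L₁)/(α₁L₁ − α₂L₂)
L₂ − L₁ = 1.5932 − 1.5884 = 4.80×10⁻³ m
α₁L₁ − α₂L₂ = 1.6×10⁻⁵×1.5884 − 3.2×10⁻⁶×1.5932 = 2.031616×10⁻⁵ m/K
ΔT = 4.80×10⁻³ / 2.031616×10⁻⁵ = 236.265 K
T = 22.1 + 236.265 = 258.365 °C

T = 258.4 °C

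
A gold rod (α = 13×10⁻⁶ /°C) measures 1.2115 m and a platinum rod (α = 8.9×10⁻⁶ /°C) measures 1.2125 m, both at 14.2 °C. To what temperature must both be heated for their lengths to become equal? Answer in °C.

Equal length when α₁L₁ΔT − α₂L₂ΔT = L₂ − L₁ = 1.00×10⁻³ m
α₁L₁ = 1.57495×10⁻⁵, α₂L₂ = 1.079125×10⁻⁵ → Δ(αL) = 4.95825×10⁻⁶ m/K
ΔT = 1.00×10⁻³ / 4.95825×10⁻⁶ = 201.684 K, so T = 14.2 + 201.684 = 215.884 °C

T = 215.9 °C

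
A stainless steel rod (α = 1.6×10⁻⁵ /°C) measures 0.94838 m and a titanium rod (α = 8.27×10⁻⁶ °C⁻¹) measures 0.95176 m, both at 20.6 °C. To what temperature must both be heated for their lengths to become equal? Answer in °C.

T = 483.4 °C

L₁(1 + α₁ΔT) = L₂(1 + α₂ΔT) ⇒ ΔT = (L₂ − L₁)/(α₁L₁ − α₂L₂)
L₂ − L₁ = 0.95176 − 0.94838 = 3.38×10⁻³ m
α₁L₁ − α₂L₂ = 1.6×10⁻⁵×0.94838 − 8.27×10⁻⁶×0.95176 = 7.3030248×10⁻⁶ m/K
ΔT = 3.38×10⁻³ / 7.3030248×10⁻⁶ = 462.822 K
T = 20.6 + 462.822 = 483.422 °C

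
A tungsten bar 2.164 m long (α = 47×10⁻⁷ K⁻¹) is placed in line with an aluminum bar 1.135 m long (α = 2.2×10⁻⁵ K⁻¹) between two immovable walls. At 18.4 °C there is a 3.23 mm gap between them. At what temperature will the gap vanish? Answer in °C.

Gap closes when ΔL₁ + ΔL₂ = 3.23 mm = 3.23×10⁻³ m
(α₁L₁ + α₂L₂)ΔT = g
α₁L₁ + α₂L₂ = 47×10⁻⁷×2.164 + 2.2×10⁻⁵×1.135 = 3.51408×10⁻⁵ m/K
ΔT = 3.23×10⁻³ / 3.51408×10⁻⁵ = 91.92 K
T = 18.4 + 91.92 = 110.32 °C

T = 110 °C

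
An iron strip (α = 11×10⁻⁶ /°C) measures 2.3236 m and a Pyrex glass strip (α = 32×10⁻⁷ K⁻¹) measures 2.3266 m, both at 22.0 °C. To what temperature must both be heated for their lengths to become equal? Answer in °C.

Equal length when α₁L₁ΔT − α₂L₂ΔT = L₂ − L₁ = 3.00×10⁻³ m
α₁L₁ = 2.55596×10⁻⁵, α₂L₂ = 7.44512×10⁻⁶ → Δ(αL) = 1.811448×10⁻⁵ m/K
ΔT = 3.00×10⁻³ / 1.811448×10⁻⁵ = 165.613 K, so T = 22.0 + 165.613 = 187.613 °C

T = 187.6 °C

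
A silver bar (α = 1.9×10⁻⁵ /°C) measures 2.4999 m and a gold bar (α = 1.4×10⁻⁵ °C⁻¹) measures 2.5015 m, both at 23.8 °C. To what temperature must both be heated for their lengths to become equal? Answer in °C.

T = 152.0 °C

L₁(1 + α₁ΔT) = L₂(1 + α₂ΔT) ⇒ ΔT = (L₂ − L₁)/(α₁L₁ − α₂L₂)
L₂ − L₁ = 2.5015 − 2.4999 = 1.60×10⁻³ m
α₁L₁ − α₂L₂ = 1.9×10⁻⁵×2.4999 − 1.4×10⁻⁵×2.5015 = 1.24771×10⁻⁵ m/K
ΔT = 1.60×10⁻³ / 1.24771×10⁻⁵ = 128.235 K
T = 23.8 + 128.235 = 152.035 °C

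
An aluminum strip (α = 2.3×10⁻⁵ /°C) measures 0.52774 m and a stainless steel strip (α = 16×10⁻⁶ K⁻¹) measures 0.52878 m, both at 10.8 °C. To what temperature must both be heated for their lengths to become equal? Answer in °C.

Equal length when α₁L₁ΔT − α₂L₂ΔT = L₂ − L₁ = 1.04×10⁻³ m
α₁L₁ = 1.213802×10⁻⁵, α₂L₂ = 8.46048×10⁻⁶ → Δ(αL) = 3.67754×10⁻⁶ m/K
ΔT = 1.04×10⁻³ / 3.67754×10⁻⁶ = 282.798 K, so T = 10.8 + 282.798 = 293.598 °C

T = 293.6 °C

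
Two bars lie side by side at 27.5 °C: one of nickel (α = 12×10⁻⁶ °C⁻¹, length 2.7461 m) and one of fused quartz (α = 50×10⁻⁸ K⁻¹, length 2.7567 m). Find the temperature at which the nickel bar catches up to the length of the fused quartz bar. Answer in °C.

L₁(1 + α₁ΔT) = L₂(1 + α₂ΔT) ⇒ ΔT = (L₂ − L₁)/(α₁L₁ − α₂L₂)
L₂ − L₁ = 2.7567 − 2.7461 = 1.06×10⁻² m
α₁L₁ − α₂L₂ = 12×10⁻⁶×2.7461 − 50×10⁻⁸×2.7567 = 3.157485×10⁻⁵ m/K
ΔT = 1.06×10⁻² / 3.157485×10⁻⁵ = 335.710 K
T = 27.5 + 335.710 = 363.210 °C

T = 363.2 °C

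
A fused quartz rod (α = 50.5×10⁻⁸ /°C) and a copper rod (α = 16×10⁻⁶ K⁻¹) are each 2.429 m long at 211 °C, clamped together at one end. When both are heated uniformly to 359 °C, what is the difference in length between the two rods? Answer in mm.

5.57 mm

ΔT = 148 K
fused quartz: ΔL = 50.5×10⁻⁸ × 2.429 m × 148 = 1.8154×10⁻⁴ m = 0.18154 mm
copper: ΔL = 16×10⁻⁶ × 2.429 m × 148 = 5.7519×10⁻³ m = 5.7519 mm
difference = 5.7519 − 0.18154 = 5.57036 mm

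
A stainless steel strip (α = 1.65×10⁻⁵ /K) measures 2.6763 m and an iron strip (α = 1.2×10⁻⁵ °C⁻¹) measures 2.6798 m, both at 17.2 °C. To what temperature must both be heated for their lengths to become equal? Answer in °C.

L₁(1 + α₁ΔT) = L₂(1 + α₂ΔT) ⇒ ΔT = (L₂ − L₁)/(α₁L₁ − α₂L₂)
L₂ − L₁ = 2.6798 − 2.6763 = 3.50×10⁻³ m
α₁L₁ − α₂L₂ = 1.65×10⁻⁵×2.6763 − 1.2×10⁻⁵×2.6798 = 1.200135×10⁻⁵ m/K
ΔT = 3.50×10⁻³ / 1.200135×10⁻⁵ = 291.634 K
T = 17.2 + 291.634 = 308.834 °C

T = 308.8 °C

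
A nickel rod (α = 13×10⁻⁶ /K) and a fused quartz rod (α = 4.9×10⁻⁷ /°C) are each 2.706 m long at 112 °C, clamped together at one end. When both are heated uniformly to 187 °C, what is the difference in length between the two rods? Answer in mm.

2.54 mm

ΔT = 75 K
nickel: ΔL = 13×10⁻⁶ × 2.706 m × 75 = 2.6383×10⁻³ m = 2.6383 mm
fused quartz: ΔL = 4.9×10⁻⁷ × 2.706 m × 75 = 9.9445×10⁻⁵ m = 0.099445 mm
difference = 2.6383 − 0.099445 = 2.538855 mm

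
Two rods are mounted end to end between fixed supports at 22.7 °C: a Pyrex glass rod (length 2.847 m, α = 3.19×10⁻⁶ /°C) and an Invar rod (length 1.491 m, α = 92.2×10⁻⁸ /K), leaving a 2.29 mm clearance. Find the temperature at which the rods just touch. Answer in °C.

T = 242 °C

α₁L₁ = 9.08193×10⁻⁶ m/K, α₂L₂ = 1.374702×10⁻⁶ m/K → total 1.0456632×10⁻⁵ m/K
ΔT = g/(α₁L₁+α₂L₂) = 2.29×10⁻³ / 1.0456632×10⁻⁵ = 219.00 K
T = 22.7 + 219.00 = 241.70 °C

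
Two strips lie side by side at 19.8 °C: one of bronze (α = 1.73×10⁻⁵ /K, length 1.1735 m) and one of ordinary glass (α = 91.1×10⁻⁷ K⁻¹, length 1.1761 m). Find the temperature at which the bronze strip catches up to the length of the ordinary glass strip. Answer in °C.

T = 291.0 °C

L₁(1 + α₁ΔT) = L₂(1 + α₂ΔT) ⇒ ΔT = (L₂ − L₁)/(α₁L₁ − α₂L₂)
L₂ − L₁ = 1.1761 − 1.1735 = 2.60×10⁻³ m
α₁L₁ − α₂L₂ = 1.73×10⁻⁵×1.1735 − 91.1×10⁻⁷×1.1761 = 9.587279×10⁻⁶ m/K
ΔT = 2.60×10⁻³ / 9.587279×10⁻⁶ = 271.193 K
T = 19.8 + 271.193 = 290.993 °C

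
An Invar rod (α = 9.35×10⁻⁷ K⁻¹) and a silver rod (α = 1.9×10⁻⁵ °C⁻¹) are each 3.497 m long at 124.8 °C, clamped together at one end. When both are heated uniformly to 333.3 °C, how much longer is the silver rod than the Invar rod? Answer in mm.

ΔT = 208.5 K
Invar: ΔL = 9.35×10⁻⁷ × 3.497 m × 208.5 = 6.8173×10⁻⁴ m = 0.68173 mm
silver: ΔL = 1.9×10⁻⁵ × 3.497 m × 208.5 = 1.3853×10⁻² m = 13.853 mm
difference = 13.853 − 0.68173 = 13.17127 mm

13.2 mm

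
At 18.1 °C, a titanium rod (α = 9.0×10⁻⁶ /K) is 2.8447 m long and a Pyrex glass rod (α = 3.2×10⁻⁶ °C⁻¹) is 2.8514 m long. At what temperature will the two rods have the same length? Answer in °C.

L₁(1 + α₁ΔT) = L₂(1 + α₂ΔT) ⇒ ΔT = (L₂ − L₁)/(α₁L₁ − α₂L₂)
L₂ − L₁ = 2.8514 − 2.8447 = 6.70×10⁻³ m
α₁L₁ − α₂L₂ = 9.0×10⁻⁶×2.8447 − 3.2×10⁻⁶×2.8514 = 1.647782×10⁻⁵ m/K
ΔT = 6.70×10⁻³ / 1.647782×10⁻⁵ = 406.607 K
T = 18.1 + 406.607 = 424.707 °C

T = 424.7 °C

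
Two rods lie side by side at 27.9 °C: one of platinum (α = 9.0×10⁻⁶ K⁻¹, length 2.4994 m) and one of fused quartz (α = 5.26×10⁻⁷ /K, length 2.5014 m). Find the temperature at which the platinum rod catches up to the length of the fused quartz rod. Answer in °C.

T = 122.3 °C

Equal length when α₁L₁ΔT − α₂L₂ΔT = L₂ − L₁ = 2.00×10⁻³ m
α₁L₁ = 2.24946×10⁻⁵, α₂L₂ = 1.3157364×10⁻⁶ → Δ(αL) = 2.11788636×10⁻⁵ m/K
ΔT = 2.00×10⁻³ / 2.11788636×10⁻⁵ = 94.434 K, so T = 27.9 + 94.434 = 122.334 °C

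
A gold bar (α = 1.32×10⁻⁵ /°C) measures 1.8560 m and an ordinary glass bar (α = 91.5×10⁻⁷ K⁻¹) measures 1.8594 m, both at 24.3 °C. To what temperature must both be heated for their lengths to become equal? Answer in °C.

T = 478.5 °C

Equal length when α₁L₁ΔT − α₂L₂ΔT = L₂ − L₁ = 3.40×10⁻³ m
α₁L₁ = 2.44992×10⁻⁵, α₂L₂ = 1.701351×10⁻⁵ → Δ(αL) = 7.48569×10⁻⁶ m/K
ΔT = 3.40×10⁻³ / 7.48569×10⁻⁶ = 454.200 K, so T = 24.3 + 454.200 = 478.500 °C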